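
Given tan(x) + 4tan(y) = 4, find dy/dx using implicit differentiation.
Take d/dx of both sides. Since y is implicitly a function of x, the chain rule attaches a y' = dy/dx factor whenever we differentiate through y.

Set F(x, y) = (left side) − (right side), so the curve is F = 0. Differentiating each term of F:
  d/dx[tan(x)] = tan(x)^2 + 1
  d/dx[4tan(y)] = 4·y'(tan(y)^2 + 1)
  d/dx[-4] = 0

Collecting, the y'-free part is the partial derivative in x and the y' coefficient is the partial derivative in y:
  ∂F/∂x = tan(x)^2 + 1
  ∂F/∂y = 4tan(y)^2 + 4

so d/dx[F(x, y(x))] = ∂F/∂x + (∂F/∂y)·y' = 0. Rearranging,
  dy/dx = -(∂F/∂x)/(∂F/∂y) = -(tan(x)^2 + 1)/(4tan(y)^2 + 4) = -cos(y)^2/(4cos(x)^2)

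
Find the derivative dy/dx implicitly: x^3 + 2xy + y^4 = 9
Apply d/dx to both sides, remembering that y depends on x. Each occurrence of y therefore brings in a y' = dy/dx via the chain rule.

With F(x, y) equal to the left-hand side minus the right, differentiate F term by term:
  d/dx[x^3] = 3x^2
  d/dx[2xy] = 2x·y' + 2y
  d/dx[y^4] = 4y^3·y'
  d/dx[-9] = 0
Adding these up, d/dx[F] = 0 becomes
  (3x^2 + 2y) + (2x + 4y^3)·y' = 0,
so isolating y',
  dy/dx = -(3x^2 + 2y)/(2x + 4y^3) = (-3x^2/2 - y)/(x + 2y^3)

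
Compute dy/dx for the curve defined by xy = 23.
Take d/dx of both sides. Since y is implicitly a function of x, the chain rule attaches a y' = dy/dx factor whenever we differentiate through y.

Set F(x, y) = (left side) − (right side), so the curve is F = 0. Differentiating each term of F:
  d/dx[xy] = x·y' + y
  d/dx[-23] = 0

Collecting, the y'-free part is the partial derivative in x and the y' coefficient is the partial derivative in y:
  ∂F/∂x = y
  ∂F/∂y = x

so d/dx[F(x, y(x))] = ∂F/∂x + (∂F/∂y)·y' = 0. Rearranging,
  dy/dx = -(∂F/∂x)/(∂F/∂y) = -(y)/(x) = -y/x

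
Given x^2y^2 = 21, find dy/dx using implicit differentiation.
Apply d/dx to both sides, remembering that y depends on x. Each occurrence of y therefore brings in a y' = dy/dx via the chain rule.

With F(x, y) equal to the left-hand side minus the right, differentiate F term by term:
  d/dx[x^2y^2] = 2x^2y·y' + 2xy^2
  d/dx[-21] = 0
Adding these up, d/dx[F] = 0 becomes
  (2xy^2) + (2x^2y)·y' = 0,
so isolating y',
  dy/dx = -(2xy^2)/(2x^2y) = -y/x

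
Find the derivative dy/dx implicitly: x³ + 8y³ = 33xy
Take d/dx of both sides. Since y is implicitly a function of x, the chain rule attaches a y' = dy/dx factor whenever we differentiate through y.

Set F(x, y) = (left side) − (right side), so the curve is F = 0. Differentiating each term of F:
  d/dx[x^3] = 3x^2
  d/dx[-33xy] = -33x·y' - 33y
  d/dx[8y^3] = 24y^2·y'

Collecting, the y'-free part is the partial derivative in x and the y' coefficient is the partial derivative in y:
  ∂F/∂x = 3x^2 - 33y
  ∂F/∂y = -33x + 24y^2

so d/dx[F(x, y(x))] = ∂F/∂x + (∂F/∂y)·y' = 0. Rearranging,
  dy/dx = -(∂F/∂x)/(∂F/∂y) = -(3x^2 - 33y)/(-33x + 24y^2) = (x^2 - 11y)/(11x - 8y^2)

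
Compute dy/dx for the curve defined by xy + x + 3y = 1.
Take d/dx of both sides. Since y is implicitly a function of x, the chain rule attaches a y' = dy/dx factor whenever we differentiate through y.

Set F(x, y) = (left side) − (right side), so the curve is F = 0. Differentiating each term of F:
  d/dx[xy] = x·y' + y
  d/dx[x] = 1
  d/dx[3y] = 3·y'
  d/dx[-1] = 0

Collecting, the y'-free part is the partial derivative in x and the y' coefficient is the partial derivative in y:
  ∂F/∂x = y + 1
  ∂F/∂y = x + 3

so d/dx[F(x, y(x))] = ∂F/∂x + (∂F/∂y)·y' = 0. Rearranging,
  dy/dx = -(∂F/∂x)/(∂F/∂y) = -(y + 1)/(x + 3) = (-y - 1)/(x + 3)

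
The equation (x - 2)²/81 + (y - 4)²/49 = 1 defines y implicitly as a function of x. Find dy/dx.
Differentiate both sides with respect to x, treating y as y(x). By the chain rule, any term containing y contributes a factor of y' = dy/dx when we differentiate it.

Move every term to one side and write the relation as F(x, y) = 0. Term by term,
  d/dx[(x - 2)^2/81] = 2x/81 - 4/81
  d/dx[(y - 4)^2/49] = 2·y'(y - 4)/49
  d/dx[-1] = 0

The pieces without y' make up ∂F/∂x and the coefficient of y' is ∂F/∂y:
  ∂F/∂x = 2x/81 - 4/81,
  ∂F/∂y = 2y/49 - 8/49.

Since d/dx[F] = ∂F/∂x + (∂F/∂y)·y' = 0, solve for y':
  (∂F/∂y)·y' = -∂F/∂x
  dy/dx = -(∂F/∂x)/(∂F/∂y) = -(2x/81 - 4/81)/(2y/49 - 8/49)
        = -(2(x - 2)/81)/(2(y - 4)/49) = 49(2 - x)/(81(y - 4))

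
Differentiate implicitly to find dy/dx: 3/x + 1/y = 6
Differentiate both sides with respect to x, treating y as y(x). By the chain rule, any term containing y contributes a factor of y' = dy/dx when we differentiate it.

Move every term to one side and write the relation as F(x, y) = 0. Term by term,
  d/dx[1/y] = -y'/y^2
  d/dx[3/x] = -3/x^2
  d/dx[-6] = 0

The pieces without y' make up ∂F/∂x and the coefficient of y' is ∂F/∂y:
  ∂F/∂x = -3/x^2,
  ∂F/∂y = -1/y^2.

Since d/dx[F] = ∂F/∂x + (∂F/∂y)·y' = 0, solve for y':
  (∂F/∂y)·y' = -∂F/∂x
  dy/dx = -(∂F/∂x)/(∂F/∂y) = -(-3/x^2)/(-1/y^2) = -3y^2/x^2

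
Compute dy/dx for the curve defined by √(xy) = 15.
Differentiate both sides with respect to x, treating y as y(x). By the chain rule, any term containing y contributes a factor of y' = dy/dx when we differentiate it.

Move every term to one side and write the relation as F(x, y) = 0. Term by term,
  d/dx[√(xy)] = √(xy)(x·y'/2 + y/2)/(xy)
  d/dx[-15] = 0

The pieces without y' make up ∂F/∂x and the coefficient of y' is ∂F/∂y:
  ∂F/∂x = √(xy)/(2x),
  ∂F/∂y = √(xy)/(2y).

Since d/dx[F] = ∂F/∂x + (∂F/∂y)·y' = 0, solve for y':
  (∂F/∂y)·y' = -∂F/∂x
  dy/dx = -(∂F/∂x)/(∂F/∂y) = -(√(xy)/(2x))/(√(xy)/(2y)) = -y/x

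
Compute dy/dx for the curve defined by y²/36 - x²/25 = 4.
Differentiate both sides with respect to x, treating y as y(x). By the chain rule, any term containing y contributes a factor of y' = dy/dx when we differentiate it.

Move every term to one side and write the relation as F(x, y) = 0. Term by term,
  d/dx[-x^2/25] = -2x/25
  d/dx[y^2/36] = y·y'/18
  d/dx[-4] = 0

The pieces without y' make up ∂F/∂x and the coefficient of y' is ∂F/∂y:
  ∂F/∂x = -2x/25,
  ∂F/∂y = y/18.

Since d/dx[F] = ∂F/∂x + (∂F/∂y)·y' = 0, solve for y':
  (∂F/∂y)·y' = -∂F/∂x
  dy/dx = -(∂F/∂x)/(∂F/∂y) = -(-2x/25)/(y/18) = 36x/(25y)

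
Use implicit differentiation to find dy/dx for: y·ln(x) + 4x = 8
Take d/dx of both sides. Since y is implicitly a function of x, the chain rule attaches a y' = dy/dx factor whenever we differentiate through y.

Set F(x, y) = (left side) − (right side), so the curve is F = 0. Differentiating each term of F:
  d/dx[4x] = 4
  d/dx[y·ln(x)] = y'·ln(x) + y/x
  d/dx[-8] = 0

Collecting, the y'-free part is the partial derivative in x and the y' coefficient is the partial derivative in y:
  ∂F/∂x = 4 + y/x
  ∂F/∂y = ln(x)

so d/dx[F(x, y(x))] = ∂F/∂x + (∂F/∂y)·y' = 0. Rearranging,
  dy/dx = -(∂F/∂x)/(∂F/∂y) = -(4 + y/x)/(ln(x))
        = -((4x + y)/x)/(ln(x)) = (-4x - y)/(x·ln(x))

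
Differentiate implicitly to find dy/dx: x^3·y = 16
Take d/dx of both sides. Since y is implicitly a function of x, the chain rule attaches a y' = dy/dx factor whenever we differentiate through y.

Set F(x, y) = (left side) − (right side), so the curve is F = 0. Differentiating each term of F:
  d/dx[x^3y] = x^3·y' + 3x^2y
  d/dx[-16] = 0

Collecting, the y'-free part is the partial derivative in x and the y' coefficient is the partial derivative in y:
  ∂F/∂x = 3x^2y
  ∂F/∂y = x^3

so d/dx[F(x, y(x))] = ∂F/∂x + (∂F/∂y)·y' = 0. Rearranging,
  dy/dx = -(∂F/∂x)/(∂F/∂y) = -(3x^2y)/(x^3) = -3y/x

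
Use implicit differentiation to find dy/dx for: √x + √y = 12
Differentiate the relation implicitly: treat y = y(x) and apply the chain rule, so every y-derivative picks up a y' = dy/dx factor.

With everything moved to the left-hand side, differentiate term by term:
  d/dx[√(x)] = 1/(2√(x))
  d/dx[√(y)] = y'/(2√(y))
  d/dx[-12] = 0

Separating the contributions that come from x directly and those that come through y:
  without y':      1/(2√(x))
  multiplying y':  1/(2√(y))

so (1/(2√(x))) + (1/(2√(y)))·y' = 0, and therefore
  dy/dx = -(1/(2√(x)))/(1/(2√(y))) = -√(y)/√(x)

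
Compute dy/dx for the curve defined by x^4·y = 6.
Differentiate the relation implicitly: treat y = y(x) and apply the chain rule, so every y-derivative picks up a y' = dy/dx factor.

With everything moved to the left-hand side, differentiate term by term:
  d/dx[x^4y] = x^4·y' + 4x^3y
  d/dx[-6] = 0

Separating the contributions that come from x directly and those that come through y:
  without y':      4x^3y
  multiplying y':  x^4

so (4x^3y) + (x^4)·y' = 0, and therefore
  dy/dx = -(4x^3y)/(x^4) = -4y/x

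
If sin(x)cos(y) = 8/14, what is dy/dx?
Differentiate the relation implicitly: treat y = y(x) and apply the chain rule, so every y-derivative picks up a y' = dy/dx factor.

With everything moved to the left-hand side, differentiate term by term:
  d/dx[sin(x)·cos(y)] = -y'·sin(x)·sin(y) + cos(x)·cos(y)
  d/dx[-4/7] = 0

Separating the contributions that come from x directly and those that come through y:
  without y':      cos(x)·cos(y)
  multiplying y':  -sin(x)·sin(y)

so (cos(x)·cos(y)) + (-sin(x)·sin(y))·y' = 0, and therefore
  dy/dx = -(cos(x)·cos(y))/(-sin(x)·sin(y)) = 1/(tan(x)·tan(y))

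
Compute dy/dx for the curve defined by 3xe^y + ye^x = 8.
Differentiate the relation implicitly: treat y = y(x) and apply the chain rule, so every y-derivative picks up a y' = dy/dx factor.

With everything moved to the left-hand side, differentiate term by term:
  d/dx[3x·e^(y)] = 3x·y'·e^(y) + 3e^(y)
  d/dx[y·e^(x)] = y·e^(x) + y'·e^(x)
  d/dx[-8] = 0

Separating the contributions that come from x directly and those that come through y:
  without y':      y·e^(x) + 3e^(y)
  multiplying y':  3x·e^(y) + e^(x)

so (y·e^(x) + 3e^(y)) + (3x·e^(y) + e^(x))·y' = 0, and therefore
  dy/dx = -(y·e^(x) + 3e^(y))/(3x·e^(y) + e^(x)) = (-y·e^(x) - 3e^(y))/(3x·e^(y) + e^(x))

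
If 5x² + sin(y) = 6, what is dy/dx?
Take d/dx of both sides. Since y is implicitly a function of x, the chain rule attaches a y' = dy/dx factor whenever we differentiate through y.

Set F(x, y) = (left side) − (right side), so the curve is F = 0. Differentiating each term of F:
  d/dx[5x^2] = 10x
  d/dx[sin(y)] = y'·cos(y)
  d/dx[-6] = 0

Collecting, the y'-free part is the partial derivative in x and the y' coefficient is the partial derivative in y:
  ∂F/∂x = 10x
  ∂F/∂y = cos(y)

so d/dx[F(x, y(x))] = ∂F/∂x + (∂F/∂y)·y' = 0. Rearranging,
  dy/dx = -(∂F/∂x)/(∂F/∂y) = -(10x)/(cos(y)) = -10x/cos(y)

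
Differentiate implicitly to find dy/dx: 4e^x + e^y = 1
Differentiate both sides with respect to x, treating y as y(x). By the chain rule, any term containing y contributes a factor of y' = dy/dx when we differentiate it.

Move every term to one side and write the relation as F(x, y) = 0. Term by term,
  d/dx[4e^(x)] = 4e^(x)
  d/dx[e^(y)] = y'·e^(y)
  d/dx[-1] = 0

The pieces without y' make up ∂F/∂x and the coefficient of y' is ∂F/∂y:
  ∂F/∂x = 4e^(x),
  ∂F/∂y = e^(y).

Since d/dx[F] = ∂F/∂x + (∂F/∂y)·y' = 0, solve for y':
  (∂F/∂y)·y' = -∂F/∂x
  dy/dx = -(∂F/∂x)/(∂F/∂y) = -(4e^(x))/(e^(y)) = -4e^(x - y)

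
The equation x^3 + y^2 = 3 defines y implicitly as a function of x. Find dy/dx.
Take d/dx of both sides. Since y is implicitly a function of x, the chain rule attaches a y' = dy/dx factor whenever we differentiate through y.

Set F(x, y) = (left side) − (right side), so the curve is F = 0. Differentiating each term of F:
  d/dx[x^3] = 3x^2
  d/dx[y^2] = 2y·y'
  d/dx[-3] = 0

Collecting, the y'-free part is the partial derivative in x and the y' coefficient is the partial derivative in y:
  ∂F/∂x = 3x^2
  ∂F/∂y = 2y

so d/dx[F(x, y(x))] = ∂F/∂x + (∂F/∂y)·y' = 0. Rearranging,
  dy/dx = -(∂F/∂x)/(∂F/∂y) = -(3x^2)/(2y) = -3x^2/(2y)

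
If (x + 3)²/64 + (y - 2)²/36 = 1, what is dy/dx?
Take d/dx of both sides. Since y is implicitly a function of x, the chain rule attaches a y' = dy/dx factor whenever we differentiate through y.

Set F(x, y) = (left side) − (right side), so the curve is F = 0. Differentiating each term of F:
  d/dx[(x + 3)^2/64] = x/32 + 3/32
  d/dx[(y - 2)^2/36] = y'(y - 2)/18
  d/dx[-1] = 0

Collecting, the y'-free part is the partial derivative in x and the y' coefficient is the partial derivative in y:
  ∂F/∂x = x/32 + 3/32
  ∂F/∂y = y/18 - 1/9

so d/dx[F(x, y(x))] = ∂F/∂x + (∂F/∂y)·y' = 0. Rearranging,
  dy/dx = -(∂F/∂x)/(∂F/∂y) = -(x/32 + 3/32)/(y/18 - 1/9)
        = -((x + 3)/32)/((y - 2)/18) = 9(-x - 3)/(16(y - 2))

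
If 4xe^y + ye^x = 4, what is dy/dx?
Differentiate both sides with respect to x, treating y as y(x). By the chain rule, any term containing y contributes a factor of y' = dy/dx when we differentiate it.

Move every term to one side and write the relation as F(x, y) = 0. Term by term,
  d/dx[4x·e^(y)] = 4x·y'·e^(y) + 4e^(y)
  d/dx[y·e^(x)] = y·e^(x) + y'·e^(x)
  d/dx[-4] = 0

The pieces without y' make up ∂F/∂x and the coefficient of y' is ∂F/∂y:
  ∂F/∂x = y·e^(x) + 4e^(y),
  ∂F/∂y = 4x·e^(y) + e^(x).

Since d/dx[F] = ∂F/∂x + (∂F/∂y)·y' = 0, solve for y':
  (∂F/∂y)·y' = -∂F/∂x
  dy/dx = -(∂F/∂x)/(∂F/∂y) = -(y·e^(x) + 4e^(y))/(4x·e^(y) + e^(x)) = (-y·e^(x) - 4e^(y))/(4x·e^(y) + e^(x))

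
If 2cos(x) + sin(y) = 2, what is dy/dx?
Take d/dx of both sides. Since y is implicitly a function of x, the chain rule attaches a y' = dy/dx factor whenever we differentiate through y.

Set F(x, y) = (left side) − (right side), so the curve is F = 0. Differentiating each term of F:
  d/dx[sin(y)] = y'·cos(y)
  d/dx[2cos(x)] = -2sin(x)
  d/dx[-2] = 0

Collecting, the y'-free part is the partial derivative in x and the y' coefficient is the partial derivative in y:
  ∂F/∂x = -2sin(x)
  ∂F/∂y = cos(y)

so d/dx[F(x, y(x))] = ∂F/∂x + (∂F/∂y)·y' = 0. Rearranging,
  dy/dx = -(∂F/∂x)/(∂F/∂y) = -(-2sin(x))/(cos(y)) = 2sin(x)/cos(y)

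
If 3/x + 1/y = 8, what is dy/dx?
Apply d/dx to both sides, remembering that y depends on x. Each occurrence of y therefore brings in a y' = dy/dx via the chain rule.

With F(x, y) equal to the left-hand side minus the right, differentiate F term by term:
  d/dx[1/y] = -y'/y^2
  d/dx[3/x] = -3/x^2
  d/dx[-8] = 0
Adding these up, d/dx[F] = 0 becomes
  (-3/x^2) + (-1/y^2)·y' = 0,
so isolating y',
  dy/dx = -(-3/x^2)/(-1/y^2) = -3y^2/x^2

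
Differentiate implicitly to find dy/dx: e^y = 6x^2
Apply d/dx to both sides, remembering that y depends on x. Each occurrence of y therefore brings in a y' = dy/dx via the chain rule.

With F(x, y) equal to the left-hand side minus the right, differentiate F term by term:
  d/dx[-6x^2] = -12x
  d/dx[e^(y)] = y'·e^(y)
Adding these up, d/dx[F] = 0 becomes
  (-12x) + (e^(y))·y' = 0,
so isolating y',
  dy/dx = -(-12x)/(e^(y)) = 12x·e^(-y)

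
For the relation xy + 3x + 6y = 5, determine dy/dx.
Differentiate the relation implicitly: treat y = y(x) and apply the chain rule, so every y-derivative picks up a y' = dy/dx factor.

With everything moved to the left-hand side, differentiate term by term:
  d/dx[xy] = x·y' + y
  d/dx[3x] = 3
  d/dx[6y] = 6·y'
  d/dx[-5] = 0

Separating the contributions that come from x directly and those that come through y:
  without y':      y + 3
  multiplying y':  x + 6

so (y + 3) + (x + 6)·y' = 0, and therefore
  dy/dx = -(y + 3)/(x + 6) = (-y - 3)/(x + 6)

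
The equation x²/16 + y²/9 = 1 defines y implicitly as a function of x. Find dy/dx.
Differentiate both sides with respect to x, treating y as y(x). By the chain rule, any term containing y contributes a factor of y' = dy/dx when we differentiate it.

Move every term to one side and write the relation as F(x, y) = 0. Term by term,
  d/dx[x^2/16] = x/8
  d/dx[y^2/9] = 2y·y'/9
  d/dx[-1] = 0

The pieces without y' make up ∂F/∂x and the coefficient of y' is ∂F/∂y:
  ∂F/∂x = x/8,
  ∂F/∂y = 2y/9.

Since d/dx[F] = ∂F/∂x + (∂F/∂y)·y' = 0, solve for y':
  (∂F/∂y)·y' = -∂F/∂x
  dy/dx = -(∂F/∂x)/(∂F/∂y) = -(x/8)/(2y/9) = -9x/(16y)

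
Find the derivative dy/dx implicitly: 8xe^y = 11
Differentiate both sides with respect to x, treating y as y(x). By the chain rule, any term containing y contributes a factor of y' = dy/dx when we differentiate it.

Move every term to one side and write the relation as F(x, y) = 0. Term by term,
  d/dx[8x·e^(y)] = 8x·y'·e^(y) + 8e^(y)
  d/dx[-11] = 0

The pieces without y' make up ∂F/∂x and the coefficient of y' is ∂F/∂y:
  ∂F/∂x = 8e^(y),
  ∂F/∂y = 8x·e^(y).

Since d/dx[F] = ∂F/∂x + (∂F/∂y)·y' = 0, solve for y':
  (∂F/∂y)·y' = -∂F/∂x
  dy/dx = -(∂F/∂x)/(∂F/∂y) = -(8e^(y))/(8x·e^(y)) = -1/x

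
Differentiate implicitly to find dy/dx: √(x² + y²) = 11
Differentiate both sides with respect to x, treating y as y(x). By the chain rule, any term containing y contributes a factor of y' = dy/dx when we differentiate it.

Move every term to one side and write the relation as F(x, y) = 0. Term by term,
  d/dx[√(x^2 + y^2)] = (x + y·y')/√(x^2 + y^2)
  d/dx[-11] = 0

The pieces without y' make up ∂F/∂x and the coefficient of y' is ∂F/∂y:
  ∂F/∂x = x/√(x^2 + y^2),
  ∂F/∂y = y/√(x^2 + y^2).

Since d/dx[F] = ∂F/∂x + (∂F/∂y)·y' = 0, solve for y':
  (∂F/∂y)·y' = -∂F/∂x
  dy/dx = -(∂F/∂x)/(∂F/∂y) = -(x/√(x^2 + y^2))/(y/√(x^2 + y^2)) = -x/y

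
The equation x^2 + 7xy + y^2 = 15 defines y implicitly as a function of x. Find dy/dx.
Differentiate both sides with respect to x, treating y as y(x). By the chain rule, any term containing y contributes a factor of y' = dy/dx when we differentiate it.

Move every term to one side and write the relation as F(x, y) = 0. Term by term,
  d/dx[x^2] = 2x
  d/dx[7xy] = 7x·y' + 7y
  d/dx[y^2] = 2y·y'
  d/dx[-15] = 0

The pieces without y' make up ∂F/∂x and the coefficient of y' is ∂F/∂y:
  ∂F/∂x = 2x + 7y,
  ∂F/∂y = 7x + 2y.

Since d/dx[F] = ∂F/∂x + (∂F/∂y)·y' = 0, solve for y':
  (∂F/∂y)·y' = -∂F/∂x
  dy/dx = -(∂F/∂x)/(∂F/∂y) = -(2x + 7y)/(7x + 2y) = (-2x - 7y)/(7x + 2y)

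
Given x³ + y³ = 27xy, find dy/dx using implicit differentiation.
Take d/dx of both sides. Since y is implicitly a function of x, the chain rule attaches a y' = dy/dx factor whenever we differentiate through y.

Set F(x, y) = (left side) − (right side), so the curve is F = 0. Differentiating each term of F:
  d/dx[x^3] = 3x^2
  d/dx[-27xy] = -27x·y' - 27y
  d/dx[y^3] = 3y^2·y'

Collecting, the y'-free part is the partial derivative in x and the y' coefficient is the partial derivative in y:
  ∂F/∂x = 3x^2 - 27y
  ∂F/∂y = -27x + 3y^2

so d/dx[F(x, y(x))] = ∂F/∂x + (∂F/∂y)·y' = 0. Rearranging,
  dy/dx = -(∂F/∂x)/(∂F/∂y) = -(3x^2 - 27y)/(-27x + 3y^2) = (x^2 - 9y)/(9x - y^2)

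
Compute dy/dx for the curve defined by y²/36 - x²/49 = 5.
Differentiate both sides with respect to x, treating y as y(x). By the chain rule, any term containing y contributes a factor of y' = dy/dx when we differentiate it.

Move every term to one side and write the relation as F(x, y) = 0. Term by term,
  d/dx[-x^2/49] = -2x/49
  d/dx[y^2/36] = y·y'/18
  d/dx[-5] = 0

The pieces without y' make up ∂F/∂x and the coefficient of y' is ∂F/∂y:
  ∂F/∂x = -2x/49,
  ∂F/∂y = y/18.

Since d/dx[F] = ∂F/∂x + (∂F/∂y)·y' = 0, solve for y':
  (∂F/∂y)·y' = -∂F/∂x
  dy/dx = -(∂F/∂x)/(∂F/∂y) = -(-2x/49)/(y/18) = 36x/(49y)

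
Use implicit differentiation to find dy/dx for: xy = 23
Apply d/dx to both sides, remembering that y depends on x. Each occurrence of y therefore brings in a y' = dy/dx via the chain rule.

With F(x, y) equal to the left-hand side minus the right, differentiate F term by term:
  d/dx[xy] = x·y' + y
  d/dx[-23] = 0
Adding these up, d/dx[F] = 0 becomes
  (y) + (x)·y' = 0,
so isolating y',
  dy/dx = -(y)/(x) = -y/x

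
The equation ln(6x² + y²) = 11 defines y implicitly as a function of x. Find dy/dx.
Differentiate both sides with respect to x, treating y as y(x). By the chain rule, any term containing y contributes a factor of y' = dy/dx when we differentiate it.

Move every term to one side and write the relation as F(x, y) = 0. Term by term,
  d/dx[ln(6x^2 + y^2)] = (12x + 2y·y')/(6x^2 + y^2)
  d/dx[-11] = 0

The pieces without y' make up ∂F/∂x and the coefficient of y' is ∂F/∂y:
  ∂F/∂x = 12x/(6x^2 + y^2),
  ∂F/∂y = 2y/(6x^2 + y^2).

Since d/dx[F] = ∂F/∂x + (∂F/∂y)·y' = 0, solve for y':
  (∂F/∂y)·y' = -∂F/∂x
  dy/dx = -(∂F/∂x)/(∂F/∂y) = -(12x/(6x^2 + y^2))/(2y/(6x^2 + y^2)) = -6x/y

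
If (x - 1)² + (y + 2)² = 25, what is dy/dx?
Take d/dx of both sides. Since y is implicitly a function of x, the chain rule attaches a y' = dy/dx factor whenever we differentiate through y.

Set F(x, y) = (left side) − (right side), so the curve is F = 0. Differentiating each term of F:
  d/dx[(x - 1)^2] = 2x - 2
  d/dx[(y + 2)^2] = 2·y'(y + 2)
  d/dx[-25] = 0

Collecting, the y'-free part is the partial derivative in x and the y' coefficient is the partial derivative in y:
  ∂F/∂x = 2x - 2
  ∂F/∂y = 2y + 4

so d/dx[F(x, y(x))] = ∂F/∂x + (∂F/∂y)·y' = 0. Rearranging,
  dy/dx = -(∂F/∂x)/(∂F/∂y) = -(2x - 2)/(2y + 4) = (1 - x)/(y + 2)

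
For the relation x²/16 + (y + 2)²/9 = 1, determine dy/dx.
Apply d/dx to both sides, remembering that y depends on x. Each occurrence of y therefore brings in a y' = dy/dx via the chain rule.

With F(x, y) equal to the left-hand side minus the right, differentiate F term by term:
  d/dx[x^2/16] = x/8
  d/dx[(y + 2)^2/9] = 2·y'(y + 2)/9
  d/dx[-1] = 0
Adding these up, d/dx[F] = 0 becomes
  (x/8) + (2y/9 + 4/9)·y' = 0,
so isolating y',
  dy/dx = -(x/8)/(2y/9 + 4/9)
        = -(x/8)/(2(y + 2)/9) = -9x/(16y + 32)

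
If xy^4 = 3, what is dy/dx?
Differentiate the relation implicitly: treat y = y(x) and apply the chain rule, so every y-derivative picks up a y' = dy/dx factor.

With everything moved to the left-hand side, differentiate term by term:
  d/dx[xy^4] = 4xy^3·y' + y^4
  d/dx[-3] = 0

Separating the contributions that come from x directly and those that come through y:
  without y':      y^4
  multiplying y':  4xy^3

so (y^4) + (4xy^3)·y' = 0, and therefore
  dy/dx = -(y^4)/(4xy^3) = -y/(4x)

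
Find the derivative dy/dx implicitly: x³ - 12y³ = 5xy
Differentiate the relation implicitly: treat y = y(x) and apply the chain rule, so every y-derivative picks up a y' = dy/dx factor.

With everything moved to the left-hand side, differentiate term by term:
  d/dx[x^3] = 3x^2
  d/dx[-5xy] = -5x·y' - 5y
  d/dx[-12y^3] = -36y^2·y'

Separating the contributions that come from x directly and those that come through y:
  without y':      3x^2 - 5y
  multiplying y':  -5x - 36y^2

so (3x^2 - 5y) + (-5x - 36y^2)·y' = 0, and therefore
  dy/dx = -(3x^2 - 5y)/(-5x - 36y^2) = (3x^2 - 5y)/(5x + 36y^2)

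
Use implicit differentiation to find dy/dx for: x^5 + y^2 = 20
Differentiate the relation implicitly: treat y = y(x) and apply the chain rule, so every y-derivative picks up a y' = dy/dx factor.

With everything moved to the left-hand side, differentiate term by term:
  d/dx[x^5] = 5x^4
  d/dx[y^2] = 2y·y'
  d/dx[-20] = 0

Separating the contributions that come from x directly and those that come through y:
  without y':      5x^4
  multiplying y':  2y

so (5x^4) + (2y)·y' = 0, and therefore
  dy/dx = -(5x^4)/(2y) = -5x^4/(2y)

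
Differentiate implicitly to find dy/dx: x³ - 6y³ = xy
Apply d/dx to both sides, remembering that y depends on x. Each occurrence of y therefore brings in a y' = dy/dx via the chain rule.

With F(x, y) equal to the left-hand side minus the right, differentiate F term by term:
  d/dx[x^3] = 3x^2
  d/dx[-xy] = -x·y' - y
  d/dx[-6y^3] = -18y^2·y'
Adding these up, d/dx[F] = 0 becomes
  (3x^2 - y) + (-x - 18y^2)·y' = 0,
so isolating y',
  dy/dx = -(3x^2 - y)/(-x - 18y^2) = (3x^2 - y)/(x + 18y^2)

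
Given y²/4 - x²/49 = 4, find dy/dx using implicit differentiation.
Apply d/dx to both sides, remembering that y depends on x. Each occurrence of y therefore brings in a y' = dy/dx via the chain rule.

With F(x, y) equal to the left-hand side minus the right, differentiate F term by term:
  d/dx[-x^2/49] = -2x/49
  d/dx[y^2/4] = y·y'/2
  d/dx[-4] = 0
Adding these up, d/dx[F] = 0 becomes
  (-2x/49) + (y/2)·y' = 0,
so isolating y',
  dy/dx = -(-2x/49)/(y/2) = 4x/(49y)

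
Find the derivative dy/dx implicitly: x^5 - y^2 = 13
Apply d/dx to both sides, remembering that y depends on x. Each occurrence of y therefore brings in a y' = dy/dx via the chain rule.

With F(x, y) equal to the left-hand side minus the right, differentiate F term by term:
  d/dx[x^5] = 5x^4
  d/dx[-y^2] = -2y·y'
  d/dx[-13] = 0
Adding these up, d/dx[F] = 0 becomes
  (5x^4) + (-2y)·y' = 0,
so isolating y',
  dy/dx = -(5x^4)/(-2y) = 5x^4/(2y)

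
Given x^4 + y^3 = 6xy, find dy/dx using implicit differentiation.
Apply d/dx to both sides, remembering that y depends on x. Each occurrence of y therefore brings in a y' = dy/dx via the chain rule.

With F(x, y) equal to the left-hand side minus the right, differentiate F term by term:
  d/dx[x^4] = 4x^3
  d/dx[-6xy] = -6x·y' - 6y
  d/dx[y^3] = 3y^2·y'
Adding these up, d/dx[F] = 0 becomes
  (4x^3 - 6y) + (-6x + 3y^2)·y' = 0,
so isolating y',
  dy/dx = -(4x^3 - 6y)/(-6x + 3y^2) = 2(2x^3 - 3y)/(3(2x - y^2))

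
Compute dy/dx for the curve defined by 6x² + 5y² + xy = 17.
Differentiate the relation implicitly: treat y = y(x) and apply the chain rule, so every y-derivative picks up a y' = dy/dx factor.

With everything moved to the left-hand side, differentiate term by term:
  d/dx[6x^2] = 12x
  d/dx[xy] = x·y' + y
  d/dx[5y^2] = 10y·y'
  d/dx[-17] = 0

Separating the contributions that come from x directly and those that come through y:
  without y':      12x + y
  multiplying y':  x + 10y

so (12x + y) + (x + 10y)·y' = 0, and therefore
  dy/dx = -(12x + y)/(x + 10y) = (-12x - y)/(x + 10y)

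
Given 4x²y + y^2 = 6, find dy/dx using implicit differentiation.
Differentiate the relation implicitly: treat y = y(x) and apply the chain rule, so every y-derivative picks up a y' = dy/dx factor.

With everything moved to the left-hand side, differentiate term by term:
  d/dx[4x^2y] = 4x^2·y' + 8xy
  d/dx[y^2] = 2y·y'
  d/dx[-6] = 0

Separating the contributions that come from x directly and those that come through y:
  without y':      8xy
  multiplying y':  4x^2 + 2y

so (8xy) + (4x^2 + 2y)·y' = 0, and therefore
  dy/dx = -(8xy)/(4x^2 + 2y) = -4xy/(2x^2 + y)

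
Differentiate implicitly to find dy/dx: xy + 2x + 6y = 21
Apply d/dx to both sides, remembering that y depends on x. Each occurrence of y therefore brings in a y' = dy/dx via the chain rule.

With F(x, y) equal to the left-hand side minus the right, differentiate F term by term:
  d/dx[xy] = x·y' + y
  d/dx[2x] = 2
  d/dx[6y] = 6·y'
  d/dx[-21] = 0
Adding these up, d/dx[F] = 0 becomes
  (y + 2) + (x + 6)·y' = 0,
so isolating y',
  dy/dx = -(y + 2)/(x + 6) = (-y - 2)/(x + 6)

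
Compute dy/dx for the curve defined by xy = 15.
Take d/dx of both sides. Since y is implicitly a function of x, the chain rule attaches a y' = dy/dx factor whenever we differentiate through y.

Set F(x, y) = (left side) − (right side), so the curve is F = 0. Differentiating each term of F:
  d/dx[xy] = x·y' + y
  d/dx[-15] = 0

Collecting, the y'-free part is the partial derivative in x and the y' coefficient is the partial derivative in y:
  ∂F/∂x = y
  ∂F/∂y = x

so d/dx[F(x, y(x))] = ∂F/∂x + (∂F/∂y)·y' = 0. Rearranging,
  dy/dx = -(∂F/∂x)/(∂F/∂y) = -(y)/(x) = -y/x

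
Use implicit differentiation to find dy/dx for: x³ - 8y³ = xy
Differentiate the relation implicitly: treat y = y(x) and apply the chain rule, so every y-derivative picks up a y' = dy/dx factor.

With everything moved to the left-hand side, differentiate term by term:
  d/dx[x^3] = 3x^2
  d/dx[-xy] = -x·y' - y
  d/dx[-8y^3] = -24y^2·y'

Separating the contributions that come from x directly and those that come through y:
  without y':      3x^2 - y
  multiplying y':  -x - 24y^2

so (3x^2 - y) + (-x - 24y^2)·y' = 0, and therefore
  dy/dx = -(3x^2 - y)/(-x - 24y^2) = (3x^2 - y)/(x + 24y^2)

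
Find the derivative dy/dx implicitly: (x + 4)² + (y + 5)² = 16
Differentiate both sides with respect to x, treating y as y(x). By the chain rule, any term containing y contributes a factor of y' = dy/dx when we differentiate it.

Move every term to one side and write the relation as F(x, y) = 0. Term by term,
  d/dx[(x + 4)^2] = 2x + 8
  d/dx[(y + 5)^2] = 2·y'(y + 5)
  d/dx[-16] = 0

The pieces without y' make up ∂F/∂x and the coefficient of y' is ∂F/∂y:
  ∂F/∂x = 2x + 8,
  ∂F/∂y = 2y + 10.

Since d/dx[F] = ∂F/∂x + (∂F/∂y)·y' = 0, solve for y':
  (∂F/∂y)·y' = -∂F/∂x
  dy/dx = -(∂F/∂x)/(∂F/∂y) = -(2x + 8)/(2y + 10) = (-x - 4)/(y + 5)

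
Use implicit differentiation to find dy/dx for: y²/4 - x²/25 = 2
Take d/dx of both sides. Since y is implicitly a function of x, the chain rule attaches a y' = dy/dx factor whenever we differentiate through y.

Set F(x, y) = (left side) − (right side), so the curve is F = 0. Differentiating each term of F:
  d/dx[-x^2/25] = -2x/25
  d/dx[y^2/4] = y·y'/2
  d/dx[-2] = 0

Collecting, the y'-free part is the partial derivative in x and the y' coefficient is the partial derivative in y:
  ∂F/∂x = -2x/25
  ∂F/∂y = y/2

so d/dx[F(x, y(x))] = ∂F/∂x + (∂F/∂y)·y' = 0. Rearranging,
  dy/dx = -(∂F/∂x)/(∂F/∂y) = -(-2x/25)/(y/2) = 4x/(25y)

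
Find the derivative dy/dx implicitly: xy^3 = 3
Take d/dx of both sides. Since y is implicitly a function of x, the chain rule attaches a y' = dy/dx factor whenever we differentiate through y.

Set F(x, y) = (left side) − (right side), so the curve is F = 0. Differentiating each term of F:
  d/dx[xy^3] = 3xy^2·y' + y^3
  d/dx[-3] = 0

Collecting, the y'-free part is the partial derivative in x and the y' coefficient is the partial derivative in y:
  ∂F/∂x = y^3
  ∂F/∂y = 3xy^2

so d/dx[F(x, y(x))] = ∂F/∂x + (∂F/∂y)·y' = 0. Rearranging,
  dy/dx = -(∂F/∂x)/(∂F/∂y) = -(y^3)/(3xy^2) = -y/(3x)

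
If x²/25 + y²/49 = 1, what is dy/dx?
Apply d/dx to both sides, remembering that y depends on x. Each occurrence of y therefore brings in a y' = dy/dx via the chain rule.

With F(x, y) equal to the left-hand side minus the right, differentiate F term by term:
  d/dx[x^2/25] = 2x/25
  d/dx[y^2/49] = 2y·y'/49
  d/dx[-1] = 0
Adding these up, d/dx[F] = 0 becomes
  (2x/25) + (2y/49)·y' = 0,
so isolating y',
  dy/dx = -(2x/25)/(2y/49) = -49x/(25y)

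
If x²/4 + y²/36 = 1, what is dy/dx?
Differentiate both sides with respect to x, treating y as y(x). By the chain rule, any term containing y contributes a factor of y' = dy/dx when we differentiate it.

Move every term to one side and write the relation as F(x, y) = 0. Term by term,
  d/dx[x^2/4] = x/2
  d/dx[y^2/36] = y·y'/18
  d/dx[-1] = 0

The pieces without y' make up ∂F/∂x and the coefficient of y' is ∂F/∂y:
  ∂F/∂x = x/2,
  ∂F/∂y = y/18.

Since d/dx[F] = ∂F/∂x + (∂F/∂y)·y' = 0, solve for y':
  (∂F/∂y)·y' = -∂F/∂x
  dy/dx = -(∂F/∂x)/(∂F/∂y) = -(x/2)/(y/18) = -9x/y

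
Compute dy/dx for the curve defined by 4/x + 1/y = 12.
Differentiate both sides with respect to x, treating y as y(x). By the chain rule, any term containing y contributes a factor of y' = dy/dx when we differentiate it.

Move every term to one side and write the relation as F(x, y) = 0. Term by term,
  d/dx[1/y] = -y'/y^2
  d/dx[4/x] = -4/x^2
  d/dx[-12] = 0

The pieces without y' make up ∂F/∂x and the coefficient of y' is ∂F/∂y:
  ∂F/∂x = -4/x^2,
  ∂F/∂y = -1/y^2.

Since d/dx[F] = ∂F/∂x + (∂F/∂y)·y' = 0, solve for y':
  (∂F/∂y)·y' = -∂F/∂x
  dy/dx = -(∂F/∂x)/(∂F/∂y) = -(-4/x^2)/(-1/y^2) = -4y^2/x^2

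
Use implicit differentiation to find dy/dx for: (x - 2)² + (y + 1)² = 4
Differentiate both sides with respect to x, treating y as y(x). By the chain rule, any term containing y contributes a factor of y' = dy/dx when we differentiate it.

Move every term to one side and write the relation as F(x, y) = 0. Term by term,
  d/dx[(x - 2)^2] = 2x - 4
  d/dx[(y + 1)^2] = 2·y'(y + 1)
  d/dx[-4] = 0

The pieces without y' make up ∂F/∂x and the coefficient of y' is ∂F/∂y:
  ∂F/∂x = 2x - 4,
  ∂F/∂y = 2y + 2.

Since d/dx[F] = ∂F/∂x + (∂F/∂y)·y' = 0, solve for y':
  (∂F/∂y)·y' = -∂F/∂x
  dy/dx = -(∂F/∂x)/(∂F/∂y) = -(2x - 4)/(2y + 2) = (2 - x)/(y + 1)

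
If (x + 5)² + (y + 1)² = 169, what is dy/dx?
Apply d/dx to both sides, remembering that y depends on x. Each occurrence of y therefore brings in a y' = dy/dx via the chain rule.

With F(x, y) equal to the left-hand side minus the right, differentiate F term by term:
  d/dx[(x + 5)^2] = 2x + 10
  d/dx[(y + 1)^2] = 2·y'(y + 1)
  d/dx[-169] = 0
Adding these up, d/dx[F] = 0 becomes
  (2x + 10) + (2y + 2)·y' = 0,
so isolating y',
  dy/dx = -(2x + 10)/(2y + 2) = (-x - 5)/(y + 1)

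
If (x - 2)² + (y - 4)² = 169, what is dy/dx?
Differentiate both sides with respect to x, treating y as y(x). By the chain rule, any term containing y contributes a factor of y' = dy/dx when we differentiate it.

Move every term to one side and write the relation as F(x, y) = 0. Term by term,
  d/dx[(x - 2)^2] = 2x - 4
  d/dx[(y - 4)^2] = 2·y'(y - 4)
  d/dx[-169] = 0

The pieces without y' make up ∂F/∂x and the coefficient of y' is ∂F/∂y:
  ∂F/∂x = 2x - 4,
  ∂F/∂y = 2y - 8.

Since d/dx[F] = ∂F/∂x + (∂F/∂y)·y' = 0, solve for y':
  (∂F/∂y)·y' = -∂F/∂x
  dy/dx = -(∂F/∂x)/(∂F/∂y) = -(2x - 4)/(2y - 8) = (2 - x)/(y - 4)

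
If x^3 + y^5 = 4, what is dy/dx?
Differentiate the relation implicitly: treat y = y(x) and apply the chain rule, so every y-derivative picks up a y' = dy/dx factor.

With everything moved to the left-hand side, differentiate term by term:
  d/dx[x^3] = 3x^2
  d/dx[y^5] = 5y^4·y'
  d/dx[-4] = 0

Separating the contributions that come from x directly and those that come through y:
  without y':      3x^2
  multiplying y':  5y^4

so (3x^2) + (5y^4)·y' = 0, and therefore
  dy/dx = -(3x^2)/(5y^4) = -3x^2/(5y^4)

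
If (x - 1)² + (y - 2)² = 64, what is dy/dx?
Differentiate both sides with respect to x, treating y as y(x). By the chain rule, any term containing y contributes a factor of y' = dy/dx when we differentiate it.

Move every term to one side and write the relation as F(x, y) = 0. Term by term,
  d/dx[(x - 1)^2] = 2x - 2
  d/dx[(y - 2)^2] = 2·y'(y - 2)
  d/dx[-64] = 0

The pieces without y' make up ∂F/∂x and the coefficient of y' is ∂F/∂y:
  ∂F/∂x = 2x - 2,
  ∂F/∂y = 2y - 4.

Since d/dx[F] = ∂F/∂x + (∂F/∂y)·y' = 0, solve for y':
  (∂F/∂y)·y' = -∂F/∂x
  dy/dx = -(∂F/∂x)/(∂F/∂y) = -(2x - 2)/(2y - 4) = (1 - x)/(y - 2)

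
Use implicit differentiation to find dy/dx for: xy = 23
Apply d/dx to both sides, remembering that y depends on x. Each occurrence of y therefore brings in a y' = dy/dx via the chain rule.

With F(x, y) equal to the left-hand side minus the right, differentiate F term by term:
  d/dx[xy] = x·y' + y
  d/dx[-23] = 0
Adding these up, d/dx[F] = 0 becomes
  (y) + (x)·y' = 0,
so isolating y',
  dy/dx = -(y)/(x) = -y/x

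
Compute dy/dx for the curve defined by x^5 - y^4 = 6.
Differentiate both sides with respect to x, treating y as y(x). By the chain rule, any term containing y contributes a factor of y' = dy/dx when we differentiate it.

Move every term to one side and write the relation as F(x, y) = 0. Term by term,
  d/dx[x^5] = 5x^4
  d/dx[-y^4] = -4y^3·y'
  d/dx[-6] = 0

The pieces without y' make up ∂F/∂x and the coefficient of y' is ∂F/∂y:
  ∂F/∂x = 5x^4,
  ∂F/∂y = -4y^3.

Since d/dx[F] = ∂F/∂x + (∂F/∂y)·y' = 0, solve for y':
  (∂F/∂y)·y' = -∂F/∂x
  dy/dx = -(∂F/∂x)/(∂F/∂y) = -(5x^4)/(-4y^3) = 5x^4/(4y^3)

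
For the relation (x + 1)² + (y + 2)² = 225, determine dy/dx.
Differentiate the relation implicitly: treat y = y(x) and apply the chain rule, so every y-derivative picks up a y' = dy/dx factor.

With everything moved to the left-hand side, differentiate term by term:
  d/dx[(x + 1)^2] = 2x + 2
  d/dx[(y + 2)^2] = 2·y'(y + 2)
  d/dx[-225] = 0

Separating the contributions that come from x directly and those that come through y:
  without y':      2x + 2
  multiplying y':  2y + 4

so (2x + 2) + (2y + 4)·y' = 0, and therefore
  dy/dx = -(2x + 2)/(2y + 4) = (-x - 1)/(y + 2)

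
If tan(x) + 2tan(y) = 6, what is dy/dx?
Take d/dx of both sides. Since y is implicitly a function of x, the chain rule attaches a y' = dy/dx factor whenever we differentiate through y.

Set F(x, y) = (left side) − (right side), so the curve is F = 0. Differentiating each term of F:
  d/dx[tan(x)] = tan(x)^2 + 1
  d/dx[2tan(y)] = 2·y'(tan(y)^2 + 1)
  d/dx[-6] = 0

Collecting, the y'-free part is the partial derivative in x and the y' coefficient is the partial derivative in y:
  ∂F/∂x = tan(x)^2 + 1
  ∂F/∂y = 2tan(y)^2 + 2

so d/dx[F(x, y(x))] = ∂F/∂x + (∂F/∂y)·y' = 0. Rearranging,
  dy/dx = -(∂F/∂x)/(∂F/∂y) = -(tan(x)^2 + 1)/(2tan(y)^2 + 2) = -cos(y)^2/(2cos(x)^2)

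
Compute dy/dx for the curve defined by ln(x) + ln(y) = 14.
Apply d/dx to both sides, remembering that y depends on x. Each occurrence of y therefore brings in a y' = dy/dx via the chain rule.

With F(x, y) equal to the left-hand side minus the right, differentiate F term by term:
  d/dx[ln(x)] = 1/x
  d/dx[ln(y)] = y'/y
  d/dx[-14] = 0
Adding these up, d/dx[F] = 0 becomes
  (1/x) + (1/y)·y' = 0,
so isolating y',
  dy/dx = -(1/x)/(1/y) = -y/x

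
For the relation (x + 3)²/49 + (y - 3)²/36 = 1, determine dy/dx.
Differentiate both sides with respect to x, treating y as y(x). By the chain rule, any term containing y contributes a factor of y' = dy/dx when we differentiate it.

Move every term to one side and write the relation as F(x, y) = 0. Term by term,
  d/dx[(x + 3)^2/49] = 2x/49 + 6/49
  d/dx[(y - 3)^2/36] = y'(y - 3)/18
  d/dx[-1] = 0

The pieces without y' make up ∂F/∂x and the coefficient of y' is ∂F/∂y:
  ∂F/∂x = 2x/49 + 6/49,
  ∂F/∂y = y/18 - 1/6.

Since d/dx[F] = ∂F/∂x + (∂F/∂y)·y' = 0, solve for y':
  (∂F/∂y)·y' = -∂F/∂x
  dy/dx = -(∂F/∂x)/(∂F/∂y) = -(2x/49 + 6/49)/(y/18 - 1/6)
        = -(2(x + 3)/49)/((y - 3)/18) = 36(-x - 3)/(49(y - 3))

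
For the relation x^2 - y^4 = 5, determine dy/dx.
Differentiate the relation implicitly: treat y = y(x) and apply the chain rule, so every y-derivative picks up a y' = dy/dx factor.

With everything moved to the left-hand side, differentiate term by term:
  d/dx[x^2] = 2x
  d/dx[-y^4] = -4y^3·y'
  d/dx[-5] = 0

Separating the contributions that come from x directly and those that come through y:
  without y':      2x
  multiplying y':  -4y^3

so (2x) + (-4y^3)·y' = 0, and therefore
  dy/dx = -(2x)/(-4y^3) = x/(2y^3)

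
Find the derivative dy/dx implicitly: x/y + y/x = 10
Apply d/dx to both sides, remembering that y depends on x. Each occurrence of y therefore brings in a y' = dy/dx via the chain rule.

With F(x, y) equal to the left-hand side minus the right, differentiate F term by term:
  d/dx[x/y] = -x·y'/y^2 + 1/y
  d/dx[y/x] = y'/x - y/x^2
  d/dx[-10] = 0
Adding these up, d/dx[F] = 0 becomes
  (1/y - y/x^2) + (-x/y^2 + 1/x)·y' = 0,
so isolating y',
  dy/dx = -(1/y - y/x^2)/(-x/y^2 + 1/x)
        = -((x - y)(x + y)/(x^2y))/(-(x - y)(x + y)/(xy^2)) = y/x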